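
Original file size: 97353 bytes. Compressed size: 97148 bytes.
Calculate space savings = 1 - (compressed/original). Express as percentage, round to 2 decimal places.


ratio = compressed/original = 97148/97353 = 0.997894
savings = 1 - ratio = 1 - 0.997894 = 0.002106
as a percentage: 0.002106 * 100 = 0.21%

Space savings = 1 - 97148/97353 = 0.21%


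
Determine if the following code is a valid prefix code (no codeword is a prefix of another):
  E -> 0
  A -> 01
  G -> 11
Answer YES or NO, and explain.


Checking each pair (does one codeword prefix another?):
  E='0' vs A='01': prefix -- VIOLATION

NO -- this is NOT a valid prefix code. E (0) is a prefix of A (01).


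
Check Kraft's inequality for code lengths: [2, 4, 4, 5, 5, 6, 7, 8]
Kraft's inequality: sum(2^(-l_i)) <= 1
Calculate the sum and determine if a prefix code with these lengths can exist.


Sum = 2^(-2) + 2^(-4) + 2^(-4) + 2^(-5) + 2^(-5) + 2^(-6) + 2^(-7) + 2^(-8)
    = 0.25 + 0.0625 + 0.0625 + 0.03125 + 0.03125 + 0.015625 + 0.0078125 + 0.00390625
    = 119/256 = 0.46484375
Since 0.46484375 <= 1, Kraft's inequality IS satisfied.
A prefix code with these lengths CAN exist.

Kraft sum = 0.46484375. Satisfied.


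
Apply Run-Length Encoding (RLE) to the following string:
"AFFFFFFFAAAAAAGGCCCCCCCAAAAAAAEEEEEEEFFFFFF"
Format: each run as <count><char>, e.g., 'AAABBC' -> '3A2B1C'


Scanning runs left to right:
  i=0: run of 'A' x 1 -> '1A'
  i=1: run of 'F' x 7 -> '7F'
  i=8: run of 'A' x 6 -> '6A'
  i=14: run of 'G' x 2 -> '2G'
  i=16: run of 'C' x 7 -> '7C'
  i=23: run of 'A' x 7 -> '7A'
  i=30: run of 'E' x 7 -> '7E'
  i=37: run of 'F' x 6 -> '6F'

RLE = 1A7F6A2G7C7A7E6F


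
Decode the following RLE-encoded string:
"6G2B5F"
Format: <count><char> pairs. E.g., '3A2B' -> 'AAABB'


Expanding each <count><char> pair:
  6G -> 'GGGGGG'
  2B -> 'BB'
  5F -> 'FFFFF'

Decoded = GGGGGGBBFFFFF


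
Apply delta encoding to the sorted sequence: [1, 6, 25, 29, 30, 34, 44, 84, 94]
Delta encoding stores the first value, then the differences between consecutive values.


First value: 1
Deltas:
  6 - 1 = 5
  25 - 6 = 19
  29 - 25 = 4
  30 - 29 = 1
  34 - 30 = 4
  44 - 34 = 10
  84 - 44 = 40
  94 - 84 = 10


Delta encoded: [1, 5, 19, 4, 1, 4, 10, 40, 10]


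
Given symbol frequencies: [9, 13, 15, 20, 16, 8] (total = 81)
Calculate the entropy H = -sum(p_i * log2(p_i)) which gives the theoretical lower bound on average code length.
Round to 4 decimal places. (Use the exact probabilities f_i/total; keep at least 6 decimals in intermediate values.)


Per-symbol terms -p_i * log2(p_i) with p_i = f_i/81:
  p = 9/81 = 0.111111: log2(p) = -3.169925, -p*log2(p) = 0.352214
  p = 13/81 = 0.160494: log2(p) = -2.639410, -p*log2(p) = 0.423609
  p = 15/81 = 0.185185: log2(p) = -2.432959, -p*log2(p) = 0.450548
  p = 20/81 = 0.246914: log2(p) = -2.017922, -p*log2(p) = 0.498252
  p = 16/81 = 0.197531: log2(p) = -2.339850, -p*log2(p) = 0.462193
  p = 8/81 = 0.098765: log2(p) = -3.339850, -p*log2(p) = 0.329862
H = 0.352214 + 0.423609 + 0.450548 + 0.498252 + 0.462193 + 0.329862 = 2.516678

H = 2.5167 bits/symbol


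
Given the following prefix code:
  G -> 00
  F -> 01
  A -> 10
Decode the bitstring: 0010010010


Decoding step by step:
Bits 00 -> G
Bits 10 -> A
Bits 01 -> F
Bits 00 -> G
Bits 10 -> A


Decoded message: GAFGA


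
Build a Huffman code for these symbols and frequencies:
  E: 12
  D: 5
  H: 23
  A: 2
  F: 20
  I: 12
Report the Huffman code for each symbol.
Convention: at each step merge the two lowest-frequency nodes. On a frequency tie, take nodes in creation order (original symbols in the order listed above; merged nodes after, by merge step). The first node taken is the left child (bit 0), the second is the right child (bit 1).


Huffman tree construction:
Step 1: Merge A(2) + D(5) = 7
Step 2: Merge (A+D)(7) + E(12) = 19
Step 3: Merge I(12) + ((A+D)+E)(19) = 31
Step 4: Merge F(20) + H(23) = 43
Step 5: Merge (I+((A+D)+E))(31) + (F+H)(43) = 74
Read each symbol's code off the tree from the root (left child = 0, right child = 1).

Codes:
  E: 011 (length 3)
  D: 0101 (length 4)
  H: 11 (length 2)
  A: 0100 (length 4)
  F: 10 (length 2)
  I: 00 (length 2)
Average code length: 174/74 = 2.3514 bits/symbol


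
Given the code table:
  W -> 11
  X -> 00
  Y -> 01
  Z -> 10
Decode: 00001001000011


Decoding:
00 -> X
00 -> X
10 -> Z
01 -> Y
00 -> X
00 -> X
11 -> W


Result: XXZYXXW


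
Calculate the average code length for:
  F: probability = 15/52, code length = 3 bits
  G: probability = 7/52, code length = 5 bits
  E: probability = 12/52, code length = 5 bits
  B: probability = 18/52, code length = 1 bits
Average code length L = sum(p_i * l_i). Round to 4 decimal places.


Weighted contributions p_i * l_i:
  F: (15/52) * 3 = 45/52
  G: (7/52) * 5 = 35/52
  E: (12/52) * 5 = 60/52
  B: (18/52) * 1 = 18/52
Sum = (45 + 35 + 60 + 18)/52 = 158/52

L = 158/52 = 3.0385 bits/symbol


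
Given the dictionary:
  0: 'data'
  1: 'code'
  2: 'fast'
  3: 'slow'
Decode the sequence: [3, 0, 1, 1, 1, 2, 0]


Look up each index in the dictionary:
  3 -> 'slow'
  0 -> 'data'
  1 -> 'code'
  1 -> 'code'
  1 -> 'code'
  2 -> 'fast'
  0 -> 'data'

Decoded: "slow data code code code fast data"


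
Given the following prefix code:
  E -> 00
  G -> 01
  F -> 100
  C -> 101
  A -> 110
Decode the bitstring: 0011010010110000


Decoding step by step:
Bits 00 -> E
Bits 110 -> A
Bits 100 -> F
Bits 101 -> C
Bits 100 -> F
Bits 00 -> E


Decoded message: EAFCFE


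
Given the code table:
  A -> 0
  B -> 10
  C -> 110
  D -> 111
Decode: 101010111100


Decoding:
10 -> B
10 -> B
10 -> B
111 -> D
10 -> B
0 -> A


Result: BBBDBA


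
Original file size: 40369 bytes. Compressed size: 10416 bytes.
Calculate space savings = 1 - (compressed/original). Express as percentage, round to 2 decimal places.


ratio = compressed/original = 10416/40369 = 0.25802
savings = 1 - ratio = 1 - 0.25802 = 0.74198
as a percentage: 0.74198 * 100 = 74.2%

Space savings = 1 - 10416/40369 = 74.2%


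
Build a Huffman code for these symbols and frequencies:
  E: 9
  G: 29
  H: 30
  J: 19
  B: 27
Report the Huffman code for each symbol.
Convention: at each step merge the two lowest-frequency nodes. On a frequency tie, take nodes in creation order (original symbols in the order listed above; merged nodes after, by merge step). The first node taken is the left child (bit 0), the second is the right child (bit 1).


Huffman tree construction:
Step 1: Merge E(9) + J(19) = 28
Step 2: Merge B(27) + (E+J)(28) = 55
Step 3: Merge G(29) + H(30) = 59
Step 4: Merge (B+(E+J))(55) + (G+H)(59) = 114
Read each symbol's code off the tree from the root (left child = 0, right child = 1).

Codes:
  E: 010 (length 3)
  G: 10 (length 2)
  H: 11 (length 2)
  J: 011 (length 3)
  B: 00 (length 2)
Average code length: 256/114 = 2.2456 bits/symbol


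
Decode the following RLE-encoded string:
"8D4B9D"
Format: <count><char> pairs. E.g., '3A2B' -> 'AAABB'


Expanding each <count><char> pair:
  8D -> 'DDDDDDDD'
  4B -> 'BBBB'
  9D -> 'DDDDDDDDD'

Decoded = DDDDDDDDBBBBDDDDDDDDD


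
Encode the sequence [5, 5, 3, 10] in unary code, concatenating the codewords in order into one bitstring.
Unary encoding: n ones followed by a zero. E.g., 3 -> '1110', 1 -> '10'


Encode each number as n ones followed by a terminating 0:
  5 -> 111110 (6 bits)
  5 -> 111110 (6 bits)
  3 -> 1110 (4 bits)
  10 -> 11111111110 (11 bits)
Total length = 6 + 6 + 4 + 11 = 27 bits.

Unary([5, 5, 3, 10]) = 111110111110111011111111110 (27 bits)


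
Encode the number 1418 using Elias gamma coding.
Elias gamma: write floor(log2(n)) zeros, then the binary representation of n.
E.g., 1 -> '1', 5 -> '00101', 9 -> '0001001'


num_bits = floor(log2(1418)) + 1 = 11
leading_zeros = num_bits - 1 = 10
binary(1418) = 10110001010

Elias gamma(1418) = '0000000000' + '10110001010' = 000000000010110001010 (21 bits)


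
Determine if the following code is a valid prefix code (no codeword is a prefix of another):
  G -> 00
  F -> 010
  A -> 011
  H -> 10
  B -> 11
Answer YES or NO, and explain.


Checking each pair (does one codeword prefix another?):
  G='00' vs F='010': no prefix
  G='00' vs A='011': no prefix
  G='00' vs H='10': no prefix
  G='00' vs B='11': no prefix
  F='010' vs G='00': no prefix
  F='010' vs A='011': no prefix
  F='010' vs H='10': no prefix
  F='010' vs B='11': no prefix
  A='011' vs G='00': no prefix
  A='011' vs F='010': no prefix
  A='011' vs H='10': no prefix
  A='011' vs B='11': no prefix
  H='10' vs G='00': no prefix
  H='10' vs F='010': no prefix
  H='10' vs A='011': no prefix
  H='10' vs B='11': no prefix
  B='11' vs G='00': no prefix
  B='11' vs F='010': no prefix
  B='11' vs A='011': no prefix
  B='11' vs H='10': no prefix
No violation found over all pairs.

YES -- this is a valid prefix code. No codeword is a prefix of any other codeword.


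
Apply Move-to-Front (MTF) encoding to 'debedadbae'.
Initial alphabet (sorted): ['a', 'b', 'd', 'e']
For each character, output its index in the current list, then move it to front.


MTF encoding:
'd': index 2 in ['a', 'b', 'd', 'e'] -> ['d', 'a', 'b', 'e']
'e': index 3 in ['d', 'a', 'b', 'e'] -> ['e', 'd', 'a', 'b']
'b': index 3 in ['e', 'd', 'a', 'b'] -> ['b', 'e', 'd', 'a']
'e': index 1 in ['b', 'e', 'd', 'a'] -> ['e', 'b', 'd', 'a']
'd': index 2 in ['e', 'b', 'd', 'a'] -> ['d', 'e', 'b', 'a']
'a': index 3 in ['d', 'e', 'b', 'a'] -> ['a', 'd', 'e', 'b']
'd': index 1 in ['a', 'd', 'e', 'b'] -> ['d', 'a', 'e', 'b']
'b': index 3 in ['d', 'a', 'e', 'b'] -> ['b', 'd', 'a', 'e']
'a': index 2 in ['b', 'd', 'a', 'e'] -> ['a', 'b', 'd', 'e']
'e': index 3 in ['a', 'b', 'd', 'e'] -> ['e', 'a', 'b', 'd']


Output: [2, 3, 3, 1, 2, 3, 1, 3, 2, 3]


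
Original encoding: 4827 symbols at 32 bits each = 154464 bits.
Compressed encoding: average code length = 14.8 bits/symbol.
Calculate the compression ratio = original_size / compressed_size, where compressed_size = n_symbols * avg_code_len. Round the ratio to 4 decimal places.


original_size = n_symbols * orig_bits = 4827 * 32 = 154464 bits
compressed_size = n_symbols * avg_code_len = 4827 * 14.8 = 71439.6 bits
ratio = original_size / compressed_size = 154464 / 71439.6 = 2.1622

Compression ratio = 2.1622


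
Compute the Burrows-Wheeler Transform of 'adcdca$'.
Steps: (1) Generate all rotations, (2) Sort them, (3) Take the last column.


Rotations (sorted):
  0: $adcdca -> last char: a
  1: a$adcdc -> last char: c
  2: adcdca$ -> last char: $
  3: ca$adcd -> last char: d
  4: cdca$ad -> last char: d
  5: dca$adc -> last char: c
  6: dcdca$a -> last char: a


BWT = ac$ddca


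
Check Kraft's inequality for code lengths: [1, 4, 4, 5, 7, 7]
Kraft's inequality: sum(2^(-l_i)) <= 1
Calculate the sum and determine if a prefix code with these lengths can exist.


Sum = 2^(-1) + 2^(-4) + 2^(-4) + 2^(-5) + 2^(-7) + 2^(-7)
    = 0.5 + 0.0625 + 0.0625 + 0.03125 + 0.0078125 + 0.0078125
    = 86/128 = 0.671875
Since 0.671875 <= 1, Kraft's inequality IS satisfied.
A prefix code with these lengths CAN exist.

Kraft sum = 0.671875. Satisfied.


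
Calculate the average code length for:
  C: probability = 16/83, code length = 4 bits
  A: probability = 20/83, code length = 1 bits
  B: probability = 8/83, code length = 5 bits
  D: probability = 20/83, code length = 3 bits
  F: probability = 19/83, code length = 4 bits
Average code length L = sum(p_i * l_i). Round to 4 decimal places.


Weighted contributions p_i * l_i:
  C: (16/83) * 4 = 64/83
  A: (20/83) * 1 = 20/83
  B: (8/83) * 5 = 40/83
  D: (20/83) * 3 = 60/83
  F: (19/83) * 4 = 76/83
Sum = (64 + 20 + 40 + 60 + 76)/83 = 260/83

L = 260/83 = 3.1325 bits/symbol


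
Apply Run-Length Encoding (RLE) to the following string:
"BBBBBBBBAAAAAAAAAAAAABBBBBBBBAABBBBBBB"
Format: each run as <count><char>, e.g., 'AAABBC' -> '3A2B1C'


Scanning runs left to right:
  i=0: run of 'B' x 8 -> '8B'
  i=8: run of 'A' x 13 -> '13A'
  i=21: run of 'B' x 8 -> '8B'
  i=29: run of 'A' x 2 -> '2A'
  i=31: run of 'B' x 7 -> '7B'

RLE = 8B13A8B2A7B


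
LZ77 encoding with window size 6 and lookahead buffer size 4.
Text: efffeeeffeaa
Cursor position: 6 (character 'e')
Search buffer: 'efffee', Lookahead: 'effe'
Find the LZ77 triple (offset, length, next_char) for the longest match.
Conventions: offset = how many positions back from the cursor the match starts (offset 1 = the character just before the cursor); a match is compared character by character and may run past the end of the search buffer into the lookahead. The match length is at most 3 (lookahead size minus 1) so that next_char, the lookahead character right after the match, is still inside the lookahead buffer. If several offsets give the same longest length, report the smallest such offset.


Try each offset into the search buffer:
  offset=1 (pos 5, char 'e'): match length 1
  offset=2 (pos 4, char 'e'): match length 1
  offset=3 (pos 3, char 'f'): match length 0
  offset=4 (pos 2, char 'f'): match length 0
  offset=5 (pos 1, char 'f'): match length 0
  offset=6 (pos 0, char 'e'): match length 3
Longest match has length 3 at offset 6.
next_char = character at position 6 + 3 = 9 -> 'e'

Best match: offset=6, length=3 (matching 'eff' starting at position 0)
LZ77 triple: (6, 3, 'e')


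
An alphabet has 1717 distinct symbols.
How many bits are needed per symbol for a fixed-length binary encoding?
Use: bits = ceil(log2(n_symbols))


log2(1717) = 10.7457
Bracket: 2^10 = 1024 < 1717 <= 2^11 = 2048
So ceil(log2(1717)) = 11

bits = ceil(log2(1717)) = ceil(10.7457) = 11 bits


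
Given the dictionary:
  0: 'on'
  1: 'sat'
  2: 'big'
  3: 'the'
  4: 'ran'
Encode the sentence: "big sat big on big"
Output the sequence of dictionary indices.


Look up each word in the dictionary:
  'big' -> 2
  'sat' -> 1
  'big' -> 2
  'on' -> 0
  'big' -> 2

Encoded: [2, 1, 2, 0, 2]


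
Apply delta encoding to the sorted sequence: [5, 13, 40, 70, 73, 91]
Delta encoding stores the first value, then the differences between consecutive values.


First value: 5
Deltas:
  13 - 5 = 8
  40 - 13 = 27
  70 - 40 = 30
  73 - 70 = 3
  91 - 73 = 18


Delta encoded: [5, 8, 27, 30, 3, 18]


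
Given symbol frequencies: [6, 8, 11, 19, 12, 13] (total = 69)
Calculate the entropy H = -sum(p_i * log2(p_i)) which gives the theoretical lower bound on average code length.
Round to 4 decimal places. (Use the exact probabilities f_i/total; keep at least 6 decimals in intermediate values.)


Per-symbol terms -p_i * log2(p_i) with p_i = f_i/69:
  p = 6/69 = 0.086957: log2(p) = -3.523562, -p*log2(p) = 0.306397
  p = 8/69 = 0.115942: log2(p) = -3.108524, -p*log2(p) = 0.360409
  p = 11/69 = 0.159420: log2(p) = -2.649093, -p*log2(p) = 0.422319
  p = 19/69 = 0.275362: log2(p) = -1.860597, -p*log2(p) = 0.512338
  p = 12/69 = 0.173913: log2(p) = -2.523562, -p*log2(p) = 0.438880
  p = 13/69 = 0.188406: log2(p) = -2.408085, -p*log2(p) = 0.453697
H = 0.306397 + 0.360409 + 0.422319 + 0.512338 + 0.438880 + 0.453697 = 2.494040

H = 2.494 bits/symbol


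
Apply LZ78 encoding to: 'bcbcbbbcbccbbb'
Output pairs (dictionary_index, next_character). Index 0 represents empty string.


LZ78 encoding steps:
Dictionary: {0: ''}
Step 1: w='' (idx 0), next='b' -> output (0, 'b'), add 'b' as idx 1
Step 2: w='' (idx 0), next='c' -> output (0, 'c'), add 'c' as idx 2
Step 3: w='b' (idx 1), next='c' -> output (1, 'c'), add 'bc' as idx 3
Step 4: w='b' (idx 1), next='b' -> output (1, 'b'), add 'bb' as idx 4
Step 5: w='bc' (idx 3), next='b' -> output (3, 'b'), add 'bcb' as idx 5
Step 6: w='c' (idx 2), next='c' -> output (2, 'c'), add 'cc' as idx 6
Step 7: w='bb' (idx 4), next='b' -> output (4, 'b'), add 'bbb' as idx 7


Encoded: [(0, 'b'), (0, 'c'), (1, 'c'), (1, 'b'), (3, 'b'), (2, 'c'), (4, 'b')]


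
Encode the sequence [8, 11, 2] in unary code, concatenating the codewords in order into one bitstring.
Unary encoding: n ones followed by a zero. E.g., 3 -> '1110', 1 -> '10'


Encode each number as n ones followed by a terminating 0:
  8 -> 111111110 (9 bits)
  11 -> 111111111110 (12 bits)
  2 -> 110 (3 bits)
Total length = 9 + 12 + 3 = 24 bits.

Unary([8, 11, 2]) = 111111110111111111110110 (24 bits)


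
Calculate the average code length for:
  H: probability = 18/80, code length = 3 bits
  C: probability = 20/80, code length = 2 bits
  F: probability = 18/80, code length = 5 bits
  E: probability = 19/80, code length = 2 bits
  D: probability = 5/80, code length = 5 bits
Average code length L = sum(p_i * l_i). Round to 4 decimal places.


Weighted contributions p_i * l_i:
  H: (18/80) * 3 = 54/80
  C: (20/80) * 2 = 40/80
  F: (18/80) * 5 = 90/80
  E: (19/80) * 2 = 38/80
  D: (5/80) * 5 = 25/80
Sum = (54 + 40 + 90 + 38 + 25)/80 = 247/80

L = 247/80 = 3.0875 bits/symbol


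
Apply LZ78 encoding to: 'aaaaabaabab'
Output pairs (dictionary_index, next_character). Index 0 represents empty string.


LZ78 encoding steps:
Dictionary: {0: ''}
Step 1: w='' (idx 0), next='a' -> output (0, 'a'), add 'a' as idx 1
Step 2: w='a' (idx 1), next='a' -> output (1, 'a'), add 'aa' as idx 2
Step 3: w='aa' (idx 2), next='b' -> output (2, 'b'), add 'aab' as idx 3
Step 4: w='aab' (idx 3), next='a' -> output (3, 'a'), add 'aaba' as idx 4
Step 5: w='' (idx 0), next='b' -> output (0, 'b'), add 'b' as idx 5


Encoded: [(0, 'a'), (1, 'a'), (2, 'b'), (3, 'a'), (0, 'b')]


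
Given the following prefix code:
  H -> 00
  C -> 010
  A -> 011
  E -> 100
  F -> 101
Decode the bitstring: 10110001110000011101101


Decoding step by step:
Bits 101 -> F
Bits 100 -> E
Bits 011 -> A
Bits 100 -> E
Bits 00 -> H
Bits 011 -> A
Bits 101 -> F
Bits 101 -> F


Decoded message: FEAEHAFF


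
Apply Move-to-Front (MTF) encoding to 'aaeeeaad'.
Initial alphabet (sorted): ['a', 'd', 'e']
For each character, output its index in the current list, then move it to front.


MTF encoding:
'a': index 0 in ['a', 'd', 'e'] -> ['a', 'd', 'e']
'a': index 0 in ['a', 'd', 'e'] -> ['a', 'd', 'e']
'e': index 2 in ['a', 'd', 'e'] -> ['e', 'a', 'd']
'e': index 0 in ['e', 'a', 'd'] -> ['e', 'a', 'd']
'e': index 0 in ['e', 'a', 'd'] -> ['e', 'a', 'd']
'a': index 1 in ['e', 'a', 'd'] -> ['a', 'e', 'd']
'a': index 0 in ['a', 'e', 'd'] -> ['a', 'e', 'd']
'd': index 2 in ['a', 'e', 'd'] -> ['d', 'a', 'e']


Output: [0, 0, 2, 0, 0, 1, 0, 2]


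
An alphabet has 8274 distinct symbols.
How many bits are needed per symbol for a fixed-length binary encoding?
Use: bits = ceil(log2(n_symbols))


log2(8274) = 13.0144
Bracket: 2^13 = 8192 < 8274 <= 2^14 = 16384
So ceil(log2(8274)) = 14

bits = ceil(log2(8274)) = ceil(13.0144) = 14 bits


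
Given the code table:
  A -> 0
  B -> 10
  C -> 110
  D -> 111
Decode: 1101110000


Decoding:
110 -> C
111 -> D
0 -> A
0 -> A
0 -> A
0 -> A


Result: CDAAAA


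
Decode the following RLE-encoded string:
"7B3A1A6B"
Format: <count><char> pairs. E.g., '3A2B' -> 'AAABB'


Expanding each <count><char> pair:
  7B -> 'BBBBBBB'
  3A -> 'AAA'
  1A -> 'A'
  6B -> 'BBBBBB'

Decoded = BBBBBBBAAAABBBBBB


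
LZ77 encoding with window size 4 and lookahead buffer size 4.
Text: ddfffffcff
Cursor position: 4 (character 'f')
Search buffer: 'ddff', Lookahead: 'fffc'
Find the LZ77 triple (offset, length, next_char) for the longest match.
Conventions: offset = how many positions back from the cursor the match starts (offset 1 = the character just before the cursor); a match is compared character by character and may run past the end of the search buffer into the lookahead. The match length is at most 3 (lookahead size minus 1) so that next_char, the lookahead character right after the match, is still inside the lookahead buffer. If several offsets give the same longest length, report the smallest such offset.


Try each offset into the search buffer:
  offset=1 (pos 3, char 'f'): match length 3
  offset=2 (pos 2, char 'f'): match length 3
  offset=3 (pos 1, char 'd'): match length 0
  offset=4 (pos 0, char 'd'): match length 0
Longest match has length 3, found at offsets 1, 2; take the smallest, offset 1.
next_char = character at position 4 + 3 = 7 -> 'c'

Best match: offset=1, length=3 (matching 'fff' starting at position 3)
LZ77 triple: (1, 3, 'c')


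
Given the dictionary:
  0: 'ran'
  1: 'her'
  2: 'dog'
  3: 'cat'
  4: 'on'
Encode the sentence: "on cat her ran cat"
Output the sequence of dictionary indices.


Look up each word in the dictionary:
  'on' -> 4
  'cat' -> 3
  'her' -> 1
  'ran' -> 0
  'cat' -> 3

Encoded: [4, 3, 1, 0, 3]


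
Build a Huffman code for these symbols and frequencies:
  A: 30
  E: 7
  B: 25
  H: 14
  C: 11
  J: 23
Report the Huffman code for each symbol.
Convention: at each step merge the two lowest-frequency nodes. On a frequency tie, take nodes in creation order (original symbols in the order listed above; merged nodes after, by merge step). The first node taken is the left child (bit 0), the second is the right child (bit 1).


Huffman tree construction:
Step 1: Merge E(7) + C(11) = 18
Step 2: Merge H(14) + (E+C)(18) = 32
Step 3: Merge J(23) + B(25) = 48
Step 4: Merge A(30) + (H+(E+C))(32) = 62
Step 5: Merge (J+B)(48) + (A+(H+(E+C)))(62) = 110
Read each symbol's code off the tree from the root (left child = 0, right child = 1).

Codes:
  A: 10 (length 2)
  E: 1110 (length 4)
  B: 01 (length 2)
  H: 110 (length 3)
  C: 1111 (length 4)
  J: 00 (length 2)
Average code length: 270/110 = 2.4545 bits/symbol


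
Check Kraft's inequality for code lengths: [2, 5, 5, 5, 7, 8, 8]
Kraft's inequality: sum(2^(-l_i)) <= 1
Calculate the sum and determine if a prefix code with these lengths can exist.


Sum = 2^(-2) + 2^(-5) + 2^(-5) + 2^(-5) + 2^(-7) + 2^(-8) + 2^(-8)
    = 0.25 + 0.03125 + 0.03125 + 0.03125 + 0.0078125 + 0.00390625 + 0.00390625
    = 92/256 = 0.359375
Since 0.359375 <= 1, Kraft's inequality IS satisfied.
A prefix code with these lengths CAN exist.

Kraft sum = 0.359375. Satisfied.


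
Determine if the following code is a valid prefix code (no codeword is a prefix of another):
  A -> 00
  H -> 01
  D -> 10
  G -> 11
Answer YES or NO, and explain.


Checking each pair (does one codeword prefix another?):
  A='00' vs H='01': no prefix
  A='00' vs D='10': no prefix
  A='00' vs G='11': no prefix
  H='01' vs A='00': no prefix
  H='01' vs D='10': no prefix
  H='01' vs G='11': no prefix
  D='10' vs A='00': no prefix
  D='10' vs H='01': no prefix
  D='10' vs G='11': no prefix
  G='11' vs A='00': no prefix
  G='11' vs H='01': no prefix
  G='11' vs D='10': no prefix
No violation found over all pairs.

YES -- this is a valid prefix code. No codeword is a prefix of any other codeword.


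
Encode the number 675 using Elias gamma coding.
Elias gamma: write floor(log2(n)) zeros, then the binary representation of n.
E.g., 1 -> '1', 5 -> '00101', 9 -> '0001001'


num_bits = floor(log2(675)) + 1 = 10
leading_zeros = num_bits - 1 = 9
binary(675) = 1010100011

Elias gamma(675) = '000000000' + '1010100011' = 0000000001010100011 (19 bits)


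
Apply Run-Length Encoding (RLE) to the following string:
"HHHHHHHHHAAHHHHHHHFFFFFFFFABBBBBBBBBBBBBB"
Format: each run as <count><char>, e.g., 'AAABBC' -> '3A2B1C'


Scanning runs left to right:
  i=0: run of 'H' x 9 -> '9H'
  i=9: run of 'A' x 2 -> '2A'
  i=11: run of 'H' x 7 -> '7H'
  i=18: run of 'F' x 8 -> '8F'
  i=26: run of 'A' x 1 -> '1A'
  i=27: run of 'B' x 14 -> '14B'

RLE = 9H2A7H8F1A14B


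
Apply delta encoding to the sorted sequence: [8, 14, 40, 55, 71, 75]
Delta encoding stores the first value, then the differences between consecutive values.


First value: 8
Deltas:
  14 - 8 = 6
  40 - 14 = 26
  55 - 40 = 15
  71 - 55 = 16
  75 - 71 = 4


Delta encoded: [8, 6, 26, 15, 16, 4]


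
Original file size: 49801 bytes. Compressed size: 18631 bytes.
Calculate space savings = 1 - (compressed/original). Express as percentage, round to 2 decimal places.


ratio = compressed/original = 18631/49801 = 0.374109
savings = 1 - ratio = 1 - 0.374109 = 0.625891
as a percentage: 0.625891 * 100 = 62.59%

Space savings = 1 - 18631/49801 = 62.59%


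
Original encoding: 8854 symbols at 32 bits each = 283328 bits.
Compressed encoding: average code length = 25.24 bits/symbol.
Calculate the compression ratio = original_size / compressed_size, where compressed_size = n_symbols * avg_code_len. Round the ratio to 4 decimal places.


original_size = n_symbols * orig_bits = 8854 * 32 = 283328 bits
compressed_size = n_symbols * avg_code_len = 8854 * 25.24 = 223474.96 bits
ratio = original_size / compressed_size = 283328 / 223474.96 = 1.2678

Compression ratio = 1.2678


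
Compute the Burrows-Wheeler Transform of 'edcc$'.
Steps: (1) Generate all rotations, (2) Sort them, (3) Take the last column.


Rotations (sorted):
  0: $edcc -> last char: c
  1: c$edc -> last char: c
  2: cc$ed -> last char: d
  3: dcc$e -> last char: e
  4: edcc$ -> last char: $


BWT = ccde$


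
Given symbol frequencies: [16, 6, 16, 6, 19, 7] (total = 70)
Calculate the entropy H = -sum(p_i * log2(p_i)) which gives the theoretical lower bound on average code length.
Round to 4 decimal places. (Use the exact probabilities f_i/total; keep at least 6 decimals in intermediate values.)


Per-symbol terms -p_i * log2(p_i) with p_i = f_i/70:
  p = 16/70 = 0.228571: log2(p) = -2.129283, -p*log2(p) = 0.486693
  p = 6/70 = 0.085714: log2(p) = -3.544321, -p*log2(p) = 0.303799
  p = 16/70 = 0.228571: log2(p) = -2.129283, -p*log2(p) = 0.486693
  p = 6/70 = 0.085714: log2(p) = -3.544321, -p*log2(p) = 0.303799
  p = 19/70 = 0.271429: log2(p) = -1.881356, -p*log2(p) = 0.510654
  p = 7/70 = 0.100000: log2(p) = -3.321928, -p*log2(p) = 0.332193
H = 0.486693 + 0.303799 + 0.486693 + 0.303799 + 0.510654 + 0.332193 = 2.423831

H = 2.4238 bits/symbol


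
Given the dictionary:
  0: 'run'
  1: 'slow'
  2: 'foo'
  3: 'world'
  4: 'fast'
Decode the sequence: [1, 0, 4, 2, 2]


Look up each index in the dictionary:
  1 -> 'slow'
  0 -> 'run'
  4 -> 'fast'
  2 -> 'foo'
  2 -> 'foo'

Decoded: "slow run fast foo foo"


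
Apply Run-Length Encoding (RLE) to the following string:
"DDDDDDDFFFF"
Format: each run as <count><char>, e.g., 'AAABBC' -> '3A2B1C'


Scanning runs left to right:
  i=0: run of 'D' x 7 -> '7D'
  i=7: run of 'F' x 4 -> '4F'

RLE = 7D4F


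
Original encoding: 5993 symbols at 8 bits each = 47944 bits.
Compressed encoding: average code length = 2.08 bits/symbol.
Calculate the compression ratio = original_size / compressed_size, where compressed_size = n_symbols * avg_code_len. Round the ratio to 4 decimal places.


original_size = n_symbols * orig_bits = 5993 * 8 = 47944 bits
compressed_size = n_symbols * avg_code_len = 5993 * 2.08 = 12465.44 bits
ratio = original_size / compressed_size = 47944 / 12465.44 = 3.8462

Compression ratio = 3.8462


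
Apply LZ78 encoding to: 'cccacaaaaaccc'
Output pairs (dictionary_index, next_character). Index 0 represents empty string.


LZ78 encoding steps:
Dictionary: {0: ''}
Step 1: w='' (idx 0), next='c' -> output (0, 'c'), add 'c' as idx 1
Step 2: w='c' (idx 1), next='c' -> output (1, 'c'), add 'cc' as idx 2
Step 3: w='' (idx 0), next='a' -> output (0, 'a'), add 'a' as idx 3
Step 4: w='c' (idx 1), next='a' -> output (1, 'a'), add 'ca' as idx 4
Step 5: w='a' (idx 3), next='a' -> output (3, 'a'), add 'aa' as idx 5
Step 6: w='aa' (idx 5), next='c' -> output (5, 'c'), add 'aac' as idx 6
Step 7: w='cc' (idx 2), end of input -> output (2, '')


Encoded: [(0, 'c'), (1, 'c'), (0, 'a'), (1, 'a'), (3, 'a'), (5, 'c'), (2, '')]


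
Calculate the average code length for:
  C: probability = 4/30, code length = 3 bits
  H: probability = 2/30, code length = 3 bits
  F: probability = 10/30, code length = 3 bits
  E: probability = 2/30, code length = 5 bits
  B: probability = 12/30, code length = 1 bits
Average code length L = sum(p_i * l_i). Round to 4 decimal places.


Weighted contributions p_i * l_i:
  C: (4/30) * 3 = 12/30
  H: (2/30) * 3 = 6/30
  F: (10/30) * 3 = 30/30
  E: (2/30) * 5 = 10/30
  B: (12/30) * 1 = 12/30
Sum = (12 + 6 + 30 + 10 + 12)/30 = 70/30

L = 70/30 = 2.3333 bits/symbol


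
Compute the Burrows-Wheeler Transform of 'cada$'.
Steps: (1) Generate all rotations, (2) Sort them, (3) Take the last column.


Rotations (sorted):
  0: $cada -> last char: a
  1: a$cad -> last char: d
  2: ada$c -> last char: c
  3: cada$ -> last char: $
  4: da$ca -> last char: a


BWT = adc$a


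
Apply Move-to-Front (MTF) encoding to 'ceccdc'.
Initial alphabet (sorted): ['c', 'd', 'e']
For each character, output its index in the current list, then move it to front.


MTF encoding:
'c': index 0 in ['c', 'd', 'e'] -> ['c', 'd', 'e']
'e': index 2 in ['c', 'd', 'e'] -> ['e', 'c', 'd']
'c': index 1 in ['e', 'c', 'd'] -> ['c', 'e', 'd']
'c': index 0 in ['c', 'e', 'd'] -> ['c', 'e', 'd']
'd': index 2 in ['c', 'e', 'd'] -> ['d', 'c', 'e']
'c': index 1 in ['d', 'c', 'e'] -> ['c', 'd', 'e']


Output: [0, 2, 1, 0, 2, 1]


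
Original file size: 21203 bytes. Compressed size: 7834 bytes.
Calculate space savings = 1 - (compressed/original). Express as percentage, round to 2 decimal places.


ratio = compressed/original = 7834/21203 = 0.369476
savings = 1 - ratio = 1 - 0.369476 = 0.630524
as a percentage: 0.630524 * 100 = 63.05%

Space savings = 1 - 7834/21203 = 63.05%


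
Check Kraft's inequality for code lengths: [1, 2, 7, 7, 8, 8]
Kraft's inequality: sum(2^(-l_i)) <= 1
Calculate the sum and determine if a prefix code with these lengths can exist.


Sum = 2^(-1) + 2^(-2) + 2^(-7) + 2^(-7) + 2^(-8) + 2^(-8)
    = 0.5 + 0.25 + 0.0078125 + 0.0078125 + 0.00390625 + 0.00390625
    = 198/256 = 0.7734375
Since 0.7734375 <= 1, Kraft's inequality IS satisfied.
A prefix code with these lengths CAN exist.

Kraft sum = 0.7734375. Satisfied.


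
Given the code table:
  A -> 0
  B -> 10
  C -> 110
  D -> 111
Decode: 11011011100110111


Decoding:
110 -> C
110 -> C
111 -> D
0 -> A
0 -> A
110 -> C
111 -> D


Result: CCDAACD


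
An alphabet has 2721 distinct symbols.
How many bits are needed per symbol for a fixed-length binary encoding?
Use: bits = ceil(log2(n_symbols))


log2(2721) = 11.4099
Bracket: 2^11 = 2048 < 2721 <= 2^12 = 4096
So ceil(log2(2721)) = 12

bits = ceil(log2(2721)) = ceil(11.4099) = 12 bits


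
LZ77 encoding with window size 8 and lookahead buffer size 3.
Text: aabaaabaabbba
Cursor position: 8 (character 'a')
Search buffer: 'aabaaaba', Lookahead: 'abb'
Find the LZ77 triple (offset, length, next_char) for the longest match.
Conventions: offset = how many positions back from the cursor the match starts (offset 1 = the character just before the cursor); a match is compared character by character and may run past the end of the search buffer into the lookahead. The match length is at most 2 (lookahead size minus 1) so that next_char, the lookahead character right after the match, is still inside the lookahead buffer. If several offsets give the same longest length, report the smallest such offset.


Try each offset into the search buffer:
  offset=1 (pos 7, char 'a'): match length 1
  offset=2 (pos 6, char 'b'): match length 0
  offset=3 (pos 5, char 'a'): match length 2
  offset=4 (pos 4, char 'a'): match length 1
  offset=5 (pos 3, char 'a'): match length 1
  offset=6 (pos 2, char 'b'): match length 0
  offset=7 (pos 1, char 'a'): match length 2
  offset=8 (pos 0, char 'a'): match length 1
Longest match has length 2, found at offsets 3, 7; take the smallest, offset 3.
next_char = character at position 8 + 2 = 10 -> 'b'

Best match: offset=3, length=2 (matching 'ab' starting at position 5)
LZ77 triple: (3, 2, 'b')


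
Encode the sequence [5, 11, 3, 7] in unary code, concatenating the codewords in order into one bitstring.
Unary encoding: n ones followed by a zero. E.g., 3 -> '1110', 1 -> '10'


Encode each number as n ones followed by a terminating 0:
  5 -> 111110 (6 bits)
  11 -> 111111111110 (12 bits)
  3 -> 1110 (4 bits)
  7 -> 11111110 (8 bits)
Total length = 6 + 12 + 4 + 8 = 30 bits.

Unary([5, 11, 3, 7]) = 111110111111111110111011111110 (30 bits)


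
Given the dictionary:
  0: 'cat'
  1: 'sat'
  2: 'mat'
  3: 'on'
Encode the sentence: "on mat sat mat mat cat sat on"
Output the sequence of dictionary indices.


Look up each word in the dictionary:
  'on' -> 3
  'mat' -> 2
  'sat' -> 1
  'mat' -> 2
  'mat' -> 2
  'cat' -> 0
  'sat' -> 1
  'on' -> 3

Encoded: [3, 2, 1, 2, 2, 0, 1, 3]


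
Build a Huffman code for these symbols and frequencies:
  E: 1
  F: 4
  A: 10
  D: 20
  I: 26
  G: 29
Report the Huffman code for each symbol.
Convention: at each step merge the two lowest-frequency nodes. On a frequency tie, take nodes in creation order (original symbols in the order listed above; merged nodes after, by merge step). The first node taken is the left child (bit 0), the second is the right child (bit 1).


Huffman tree construction:
Step 1: Merge E(1) + F(4) = 5
Step 2: Merge (E+F)(5) + A(10) = 15
Step 3: Merge ((E+F)+A)(15) + D(20) = 35
Step 4: Merge I(26) + G(29) = 55
Step 5: Merge (((E+F)+A)+D)(35) + (I+G)(55) = 90
Read each symbol's code off the tree from the root (left child = 0, right child = 1).

Codes:
  E: 0000 (length 4)
  F: 0001 (length 4)
  A: 001 (length 3)
  D: 01 (length 2)
  I: 10 (length 2)
  G: 11 (length 2)
Average code length: 200/90 = 2.2222 bits/symbol


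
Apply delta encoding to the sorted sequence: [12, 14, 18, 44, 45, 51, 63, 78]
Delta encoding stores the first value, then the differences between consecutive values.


First value: 12
Deltas:
  14 - 12 = 2
  18 - 14 = 4
  44 - 18 = 26
  45 - 44 = 1
  51 - 45 = 6
  63 - 51 = 12
  78 - 63 = 15


Delta encoded: [12, 2, 4, 26, 1, 6, 12, 15]


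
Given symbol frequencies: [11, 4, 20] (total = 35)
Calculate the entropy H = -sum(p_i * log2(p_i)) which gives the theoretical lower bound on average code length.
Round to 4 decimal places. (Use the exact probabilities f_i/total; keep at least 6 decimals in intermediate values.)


Per-symbol terms -p_i * log2(p_i) with p_i = f_i/35:
  p = 11/35 = 0.314286: log2(p) = -1.669851, -p*log2(p) = 0.524810
  p = 4/35 = 0.114286: log2(p) = -3.129283, -p*log2(p) = 0.357632
  p = 20/35 = 0.571429: log2(p) = -0.807355, -p*log2(p) = 0.461346
H = 0.524810 + 0.357632 + 0.461346 = 1.343788

H = 1.3438 bits/symbol


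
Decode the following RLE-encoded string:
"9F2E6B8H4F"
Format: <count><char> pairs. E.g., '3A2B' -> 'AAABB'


Expanding each <count><char> pair:
  9F -> 'FFFFFFFFF'
  2E -> 'EE'
  6B -> 'BBBBBB'
  8H -> 'HHHHHHHH'
  4F -> 'FFFF'

Decoded = FFFFFFFFFEEBBBBBBHHHHHHHHFFFF


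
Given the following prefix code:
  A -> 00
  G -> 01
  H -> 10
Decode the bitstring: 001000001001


Decoding step by step:
Bits 00 -> A
Bits 10 -> H
Bits 00 -> A
Bits 00 -> A
Bits 10 -> H
Bits 01 -> G


Decoded message: AHAAHG


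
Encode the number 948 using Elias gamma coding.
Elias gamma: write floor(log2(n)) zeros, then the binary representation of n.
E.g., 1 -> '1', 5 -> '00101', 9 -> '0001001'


num_bits = floor(log2(948)) + 1 = 10
leading_zeros = num_bits - 1 = 9
binary(948) = 1110110100

Elias gamma(948) = '000000000' + '1110110100' = 0000000001110110100 (19 bits)


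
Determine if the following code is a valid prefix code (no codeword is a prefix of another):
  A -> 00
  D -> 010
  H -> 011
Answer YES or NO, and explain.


Checking each pair (does one codeword prefix another?):
  A='00' vs D='010': no prefix
  A='00' vs H='011': no prefix
  D='010' vs A='00': no prefix
  D='010' vs H='011': no prefix
  H='011' vs A='00': no prefix
  H='011' vs D='010': no prefix
No violation found over all pairs.

YES -- this is a valid prefix code. No codeword is a prefix of any other codeword.


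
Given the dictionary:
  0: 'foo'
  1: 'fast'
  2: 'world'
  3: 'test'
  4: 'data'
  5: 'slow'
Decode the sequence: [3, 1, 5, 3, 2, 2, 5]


Look up each index in the dictionary:
  3 -> 'test'
  1 -> 'fast'
  5 -> 'slow'
  3 -> 'test'
  2 -> 'world'
  2 -> 'world'
  5 -> 'slow'

Decoded: "test fast slow test world world slow"


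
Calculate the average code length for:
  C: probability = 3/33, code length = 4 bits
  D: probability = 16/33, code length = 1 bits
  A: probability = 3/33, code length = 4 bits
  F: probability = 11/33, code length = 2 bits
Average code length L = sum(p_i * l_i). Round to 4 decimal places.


Weighted contributions p_i * l_i:
  C: (3/33) * 4 = 12/33
  D: (16/33) * 1 = 16/33
  A: (3/33) * 4 = 12/33
  F: (11/33) * 2 = 22/33
Sum = (12 + 16 + 12 + 22)/33 = 62/33

L = 62/33 = 1.8788 bits/symbol


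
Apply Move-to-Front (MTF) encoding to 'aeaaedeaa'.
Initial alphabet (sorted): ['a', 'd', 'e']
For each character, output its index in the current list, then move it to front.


MTF encoding:
'a': index 0 in ['a', 'd', 'e'] -> ['a', 'd', 'e']
'e': index 2 in ['a', 'd', 'e'] -> ['e', 'a', 'd']
'a': index 1 in ['e', 'a', 'd'] -> ['a', 'e', 'd']
'a': index 0 in ['a', 'e', 'd'] -> ['a', 'e', 'd']
'e': index 1 in ['a', 'e', 'd'] -> ['e', 'a', 'd']
'd': index 2 in ['e', 'a', 'd'] -> ['d', 'e', 'a']
'e': index 1 in ['d', 'e', 'a'] -> ['e', 'd', 'a']
'a': index 2 in ['e', 'd', 'a'] -> ['a', 'e', 'd']
'a': index 0 in ['a', 'e', 'd'] -> ['a', 'e', 'd']


Output: [0, 2, 1, 0, 1, 2, 1, 2, 0]


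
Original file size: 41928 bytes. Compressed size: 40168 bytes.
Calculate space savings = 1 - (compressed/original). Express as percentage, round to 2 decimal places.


ratio = compressed/original = 40168/41928 = 0.958023
savings = 1 - ratio = 1 - 0.958023 = 0.041977
as a percentage: 0.041977 * 100 = 4.2%

Space savings = 1 - 40168/41928 = 4.2%


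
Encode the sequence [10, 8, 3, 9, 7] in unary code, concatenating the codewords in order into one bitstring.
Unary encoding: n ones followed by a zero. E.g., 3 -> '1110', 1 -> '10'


Encode each number as n ones followed by a terminating 0:
  10 -> 11111111110 (11 bits)
  8 -> 111111110 (9 bits)
  3 -> 1110 (4 bits)
  9 -> 1111111110 (10 bits)
  7 -> 11111110 (8 bits)
Total length = 11 + 9 + 4 + 10 + 8 = 42 bits.

Unary([10, 8, 3, 9, 7]) = 111111111101111111101110111111111011111110 (42 bits)


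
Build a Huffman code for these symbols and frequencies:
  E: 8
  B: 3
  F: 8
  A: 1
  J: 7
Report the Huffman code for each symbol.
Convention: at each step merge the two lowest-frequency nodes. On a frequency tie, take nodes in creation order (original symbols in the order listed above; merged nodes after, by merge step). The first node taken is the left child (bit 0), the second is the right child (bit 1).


Huffman tree construction:
Step 1: Merge A(1) + B(3) = 4
Step 2: Merge (A+B)(4) + J(7) = 11
Step 3: Merge E(8) + F(8) = 16
Step 4: Merge ((A+B)+J)(11) + (E+F)(16) = 27
Read each symbol's code off the tree from the root (left child = 0, right child = 1).

Codes:
  E: 10 (length 2)
  B: 001 (length 3)
  F: 11 (length 2)
  A: 000 (length 3)
  J: 01 (length 2)
Average code length: 58/27 = 2.1481 bits/symbol


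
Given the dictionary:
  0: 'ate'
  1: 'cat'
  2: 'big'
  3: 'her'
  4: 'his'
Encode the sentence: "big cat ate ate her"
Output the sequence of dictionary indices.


Look up each word in the dictionary:
  'big' -> 2
  'cat' -> 1
  'ate' -> 0
  'ate' -> 0
  'her' -> 3

Encoded: [2, 1, 0, 0, 3]


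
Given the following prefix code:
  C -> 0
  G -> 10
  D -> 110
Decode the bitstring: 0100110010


Decoding step by step:
Bits 0 -> C
Bits 10 -> G
Bits 0 -> C
Bits 110 -> D
Bits 0 -> C
Bits 10 -> G


Decoded message: CGCDCG


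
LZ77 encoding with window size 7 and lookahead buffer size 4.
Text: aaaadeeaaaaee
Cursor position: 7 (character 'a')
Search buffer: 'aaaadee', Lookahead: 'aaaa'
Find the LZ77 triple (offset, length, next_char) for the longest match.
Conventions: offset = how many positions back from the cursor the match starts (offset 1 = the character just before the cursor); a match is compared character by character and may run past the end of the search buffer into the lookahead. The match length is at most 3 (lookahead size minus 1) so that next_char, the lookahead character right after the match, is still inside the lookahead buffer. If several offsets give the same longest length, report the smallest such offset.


Try each offset into the search buffer:
  offset=1 (pos 6, char 'e'): match length 0
  offset=2 (pos 5, char 'e'): match length 0
  offset=3 (pos 4, char 'd'): match length 0
  offset=4 (pos 3, char 'a'): match length 1
  offset=5 (pos 2, char 'a'): match length 2
  offset=6 (pos 1, char 'a'): match length 3
  offset=7 (pos 0, char 'a'): match length 3
Longest match has length 3, found at offsets 6, 7; take the smallest, offset 6.
next_char = character at position 7 + 3 = 10 -> 'a'

Best match: offset=6, length=3 (matching 'aaa' starting at position 1)
LZ77 triple: (6, 3, 'a')
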